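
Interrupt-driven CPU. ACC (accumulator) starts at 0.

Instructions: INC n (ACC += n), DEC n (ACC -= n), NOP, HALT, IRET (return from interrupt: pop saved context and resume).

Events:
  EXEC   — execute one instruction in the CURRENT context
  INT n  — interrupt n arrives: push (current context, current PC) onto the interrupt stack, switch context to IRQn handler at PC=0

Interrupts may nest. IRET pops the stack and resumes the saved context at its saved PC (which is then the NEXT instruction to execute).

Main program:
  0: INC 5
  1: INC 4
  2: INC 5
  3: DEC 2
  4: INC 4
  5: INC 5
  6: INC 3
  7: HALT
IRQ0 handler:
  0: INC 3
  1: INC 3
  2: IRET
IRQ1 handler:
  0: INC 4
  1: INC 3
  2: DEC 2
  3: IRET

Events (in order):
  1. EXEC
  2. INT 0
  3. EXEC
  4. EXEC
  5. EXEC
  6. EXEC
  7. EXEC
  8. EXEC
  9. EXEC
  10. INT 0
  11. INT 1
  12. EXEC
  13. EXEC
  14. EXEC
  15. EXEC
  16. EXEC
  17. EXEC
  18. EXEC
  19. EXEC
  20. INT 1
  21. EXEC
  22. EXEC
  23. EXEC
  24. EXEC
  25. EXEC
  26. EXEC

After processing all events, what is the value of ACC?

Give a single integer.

Event 1 (EXEC): [MAIN] PC=0: INC 5 -> ACC=5
Event 2 (INT 0): INT 0 arrives: push (MAIN, PC=1), enter IRQ0 at PC=0 (depth now 1)
Event 3 (EXEC): [IRQ0] PC=0: INC 3 -> ACC=8
Event 4 (EXEC): [IRQ0] PC=1: INC 3 -> ACC=11
Event 5 (EXEC): [IRQ0] PC=2: IRET -> resume MAIN at PC=1 (depth now 0)
Event 6 (EXEC): [MAIN] PC=1: INC 4 -> ACC=15
Event 7 (EXEC): [MAIN] PC=2: INC 5 -> ACC=20
Event 8 (EXEC): [MAIN] PC=3: DEC 2 -> ACC=18
Event 9 (EXEC): [MAIN] PC=4: INC 4 -> ACC=22
Event 10 (INT 0): INT 0 arrives: push (MAIN, PC=5), enter IRQ0 at PC=0 (depth now 1)
Event 11 (INT 1): INT 1 arrives: push (IRQ0, PC=0), enter IRQ1 at PC=0 (depth now 2)
Event 12 (EXEC): [IRQ1] PC=0: INC 4 -> ACC=26
Event 13 (EXEC): [IRQ1] PC=1: INC 3 -> ACC=29
Event 14 (EXEC): [IRQ1] PC=2: DEC 2 -> ACC=27
Event 15 (EXEC): [IRQ1] PC=3: IRET -> resume IRQ0 at PC=0 (depth now 1)
Event 16 (EXEC): [IRQ0] PC=0: INC 3 -> ACC=30
Event 17 (EXEC): [IRQ0] PC=1: INC 3 -> ACC=33
Event 18 (EXEC): [IRQ0] PC=2: IRET -> resume MAIN at PC=5 (depth now 0)
Event 19 (EXEC): [MAIN] PC=5: INC 5 -> ACC=38
Event 20 (INT 1): INT 1 arrives: push (MAIN, PC=6), enter IRQ1 at PC=0 (depth now 1)
Event 21 (EXEC): [IRQ1] PC=0: INC 4 -> ACC=42
Event 22 (EXEC): [IRQ1] PC=1: INC 3 -> ACC=45
Event 23 (EXEC): [IRQ1] PC=2: DEC 2 -> ACC=43
Event 24 (EXEC): [IRQ1] PC=3: IRET -> resume MAIN at PC=6 (depth now 0)
Event 25 (EXEC): [MAIN] PC=6: INC 3 -> ACC=46
Event 26 (EXEC): [MAIN] PC=7: HALT

Answer: 46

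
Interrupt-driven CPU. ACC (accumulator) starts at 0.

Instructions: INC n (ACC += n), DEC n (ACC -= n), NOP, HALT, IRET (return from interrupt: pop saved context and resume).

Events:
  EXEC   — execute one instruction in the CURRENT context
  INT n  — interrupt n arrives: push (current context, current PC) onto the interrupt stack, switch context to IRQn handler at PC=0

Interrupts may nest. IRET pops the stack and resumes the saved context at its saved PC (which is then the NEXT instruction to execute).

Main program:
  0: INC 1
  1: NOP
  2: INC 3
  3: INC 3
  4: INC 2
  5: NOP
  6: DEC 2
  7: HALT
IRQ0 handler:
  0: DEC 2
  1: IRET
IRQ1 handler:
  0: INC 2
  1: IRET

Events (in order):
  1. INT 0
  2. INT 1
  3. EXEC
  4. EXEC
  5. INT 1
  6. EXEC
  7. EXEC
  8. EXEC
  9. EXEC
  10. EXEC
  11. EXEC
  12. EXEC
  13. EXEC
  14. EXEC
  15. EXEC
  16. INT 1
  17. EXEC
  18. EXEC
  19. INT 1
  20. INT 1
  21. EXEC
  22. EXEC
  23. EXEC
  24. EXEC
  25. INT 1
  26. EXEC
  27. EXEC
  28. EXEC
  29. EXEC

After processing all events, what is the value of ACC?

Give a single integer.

Event 1 (INT 0): INT 0 arrives: push (MAIN, PC=0), enter IRQ0 at PC=0 (depth now 1)
Event 2 (INT 1): INT 1 arrives: push (IRQ0, PC=0), enter IRQ1 at PC=0 (depth now 2)
Event 3 (EXEC): [IRQ1] PC=0: INC 2 -> ACC=2
Event 4 (EXEC): [IRQ1] PC=1: IRET -> resume IRQ0 at PC=0 (depth now 1)
Event 5 (INT 1): INT 1 arrives: push (IRQ0, PC=0), enter IRQ1 at PC=0 (depth now 2)
Event 6 (EXEC): [IRQ1] PC=0: INC 2 -> ACC=4
Event 7 (EXEC): [IRQ1] PC=1: IRET -> resume IRQ0 at PC=0 (depth now 1)
Event 8 (EXEC): [IRQ0] PC=0: DEC 2 -> ACC=2
Event 9 (EXEC): [IRQ0] PC=1: IRET -> resume MAIN at PC=0 (depth now 0)
Event 10 (EXEC): [MAIN] PC=0: INC 1 -> ACC=3
Event 11 (EXEC): [MAIN] PC=1: NOP
Event 12 (EXEC): [MAIN] PC=2: INC 3 -> ACC=6
Event 13 (EXEC): [MAIN] PC=3: INC 3 -> ACC=9
Event 14 (EXEC): [MAIN] PC=4: INC 2 -> ACC=11
Event 15 (EXEC): [MAIN] PC=5: NOP
Event 16 (INT 1): INT 1 arrives: push (MAIN, PC=6), enter IRQ1 at PC=0 (depth now 1)
Event 17 (EXEC): [IRQ1] PC=0: INC 2 -> ACC=13
Event 18 (EXEC): [IRQ1] PC=1: IRET -> resume MAIN at PC=6 (depth now 0)
Event 19 (INT 1): INT 1 arrives: push (MAIN, PC=6), enter IRQ1 at PC=0 (depth now 1)
Event 20 (INT 1): INT 1 arrives: push (IRQ1, PC=0), enter IRQ1 at PC=0 (depth now 2)
Event 21 (EXEC): [IRQ1] PC=0: INC 2 -> ACC=15
Event 22 (EXEC): [IRQ1] PC=1: IRET -> resume IRQ1 at PC=0 (depth now 1)
Event 23 (EXEC): [IRQ1] PC=0: INC 2 -> ACC=17
Event 24 (EXEC): [IRQ1] PC=1: IRET -> resume MAIN at PC=6 (depth now 0)
Event 25 (INT 1): INT 1 arrives: push (MAIN, PC=6), enter IRQ1 at PC=0 (depth now 1)
Event 26 (EXEC): [IRQ1] PC=0: INC 2 -> ACC=19
Event 27 (EXEC): [IRQ1] PC=1: IRET -> resume MAIN at PC=6 (depth now 0)
Event 28 (EXEC): [MAIN] PC=6: DEC 2 -> ACC=17
Event 29 (EXEC): [MAIN] PC=7: HALT

Answer: 17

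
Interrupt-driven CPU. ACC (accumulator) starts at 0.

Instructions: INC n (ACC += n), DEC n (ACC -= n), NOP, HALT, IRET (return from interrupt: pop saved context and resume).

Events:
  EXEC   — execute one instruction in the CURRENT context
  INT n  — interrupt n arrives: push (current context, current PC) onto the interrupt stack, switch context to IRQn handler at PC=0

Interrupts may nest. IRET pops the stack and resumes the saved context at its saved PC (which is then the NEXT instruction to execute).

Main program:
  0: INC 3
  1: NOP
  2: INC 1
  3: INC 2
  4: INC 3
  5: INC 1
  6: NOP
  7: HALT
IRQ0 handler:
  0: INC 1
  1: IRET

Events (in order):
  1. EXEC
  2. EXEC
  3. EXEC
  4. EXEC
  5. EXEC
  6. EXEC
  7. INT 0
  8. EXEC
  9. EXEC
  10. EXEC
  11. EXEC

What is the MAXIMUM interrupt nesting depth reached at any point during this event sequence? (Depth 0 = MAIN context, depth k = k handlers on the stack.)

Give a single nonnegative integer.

Answer: 1

Derivation:
Event 1 (EXEC): [MAIN] PC=0: INC 3 -> ACC=3 [depth=0]
Event 2 (EXEC): [MAIN] PC=1: NOP [depth=0]
Event 3 (EXEC): [MAIN] PC=2: INC 1 -> ACC=4 [depth=0]
Event 4 (EXEC): [MAIN] PC=3: INC 2 -> ACC=6 [depth=0]
Event 5 (EXEC): [MAIN] PC=4: INC 3 -> ACC=9 [depth=0]
Event 6 (EXEC): [MAIN] PC=5: INC 1 -> ACC=10 [depth=0]
Event 7 (INT 0): INT 0 arrives: push (MAIN, PC=6), enter IRQ0 at PC=0 (depth now 1) [depth=1]
Event 8 (EXEC): [IRQ0] PC=0: INC 1 -> ACC=11 [depth=1]
Event 9 (EXEC): [IRQ0] PC=1: IRET -> resume MAIN at PC=6 (depth now 0) [depth=0]
Event 10 (EXEC): [MAIN] PC=6: NOP [depth=0]
Event 11 (EXEC): [MAIN] PC=7: HALT [depth=0]
Max depth observed: 1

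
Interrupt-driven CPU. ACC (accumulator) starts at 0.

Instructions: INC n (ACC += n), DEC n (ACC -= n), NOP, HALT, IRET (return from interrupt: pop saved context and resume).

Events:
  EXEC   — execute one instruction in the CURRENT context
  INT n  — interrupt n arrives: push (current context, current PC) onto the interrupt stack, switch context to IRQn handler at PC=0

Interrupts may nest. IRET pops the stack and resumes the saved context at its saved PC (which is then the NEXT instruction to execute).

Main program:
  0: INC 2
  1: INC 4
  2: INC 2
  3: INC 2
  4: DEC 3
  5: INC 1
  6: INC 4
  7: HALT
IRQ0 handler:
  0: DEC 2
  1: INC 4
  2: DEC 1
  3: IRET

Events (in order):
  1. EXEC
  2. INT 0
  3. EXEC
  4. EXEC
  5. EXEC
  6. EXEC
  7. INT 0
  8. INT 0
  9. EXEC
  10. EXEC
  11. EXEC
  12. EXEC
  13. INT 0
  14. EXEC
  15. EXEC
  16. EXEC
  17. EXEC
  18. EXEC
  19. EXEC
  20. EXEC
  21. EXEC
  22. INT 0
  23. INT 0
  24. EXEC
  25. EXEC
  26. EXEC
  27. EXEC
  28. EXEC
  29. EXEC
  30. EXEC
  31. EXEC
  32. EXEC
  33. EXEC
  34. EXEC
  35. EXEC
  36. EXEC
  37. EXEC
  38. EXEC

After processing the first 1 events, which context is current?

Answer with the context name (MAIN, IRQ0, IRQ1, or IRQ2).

Event 1 (EXEC): [MAIN] PC=0: INC 2 -> ACC=2

Answer: MAIN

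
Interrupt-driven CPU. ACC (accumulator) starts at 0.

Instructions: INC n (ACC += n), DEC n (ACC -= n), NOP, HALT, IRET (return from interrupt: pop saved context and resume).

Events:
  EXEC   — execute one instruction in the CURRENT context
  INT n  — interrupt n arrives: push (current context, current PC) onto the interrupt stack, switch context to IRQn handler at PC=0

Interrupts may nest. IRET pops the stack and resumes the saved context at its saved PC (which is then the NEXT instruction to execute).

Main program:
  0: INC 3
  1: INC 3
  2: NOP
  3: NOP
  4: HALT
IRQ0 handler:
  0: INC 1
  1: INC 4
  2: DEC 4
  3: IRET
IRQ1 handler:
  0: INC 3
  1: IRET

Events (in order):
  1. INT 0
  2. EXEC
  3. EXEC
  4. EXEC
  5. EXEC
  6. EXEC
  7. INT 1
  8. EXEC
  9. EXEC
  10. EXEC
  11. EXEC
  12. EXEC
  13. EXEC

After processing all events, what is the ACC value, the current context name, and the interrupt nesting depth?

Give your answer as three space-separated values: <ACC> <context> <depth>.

Event 1 (INT 0): INT 0 arrives: push (MAIN, PC=0), enter IRQ0 at PC=0 (depth now 1)
Event 2 (EXEC): [IRQ0] PC=0: INC 1 -> ACC=1
Event 3 (EXEC): [IRQ0] PC=1: INC 4 -> ACC=5
Event 4 (EXEC): [IRQ0] PC=2: DEC 4 -> ACC=1
Event 5 (EXEC): [IRQ0] PC=3: IRET -> resume MAIN at PC=0 (depth now 0)
Event 6 (EXEC): [MAIN] PC=0: INC 3 -> ACC=4
Event 7 (INT 1): INT 1 arrives: push (MAIN, PC=1), enter IRQ1 at PC=0 (depth now 1)
Event 8 (EXEC): [IRQ1] PC=0: INC 3 -> ACC=7
Event 9 (EXEC): [IRQ1] PC=1: IRET -> resume MAIN at PC=1 (depth now 0)
Event 10 (EXEC): [MAIN] PC=1: INC 3 -> ACC=10
Event 11 (EXEC): [MAIN] PC=2: NOP
Event 12 (EXEC): [MAIN] PC=3: NOP
Event 13 (EXEC): [MAIN] PC=4: HALT

Answer: 10 MAIN 0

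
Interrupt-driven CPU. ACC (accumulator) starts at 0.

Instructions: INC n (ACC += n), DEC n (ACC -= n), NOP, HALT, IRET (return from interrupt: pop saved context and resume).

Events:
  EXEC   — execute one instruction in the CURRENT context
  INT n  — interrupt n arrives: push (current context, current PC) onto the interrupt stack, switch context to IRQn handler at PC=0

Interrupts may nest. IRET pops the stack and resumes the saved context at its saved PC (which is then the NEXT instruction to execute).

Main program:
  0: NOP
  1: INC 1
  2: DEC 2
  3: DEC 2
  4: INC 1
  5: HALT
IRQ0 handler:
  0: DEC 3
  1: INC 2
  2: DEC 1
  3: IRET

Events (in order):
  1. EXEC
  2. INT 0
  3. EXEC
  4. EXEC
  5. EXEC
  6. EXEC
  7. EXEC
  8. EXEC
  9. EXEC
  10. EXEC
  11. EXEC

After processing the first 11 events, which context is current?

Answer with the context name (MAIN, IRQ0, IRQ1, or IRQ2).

Event 1 (EXEC): [MAIN] PC=0: NOP
Event 2 (INT 0): INT 0 arrives: push (MAIN, PC=1), enter IRQ0 at PC=0 (depth now 1)
Event 3 (EXEC): [IRQ0] PC=0: DEC 3 -> ACC=-3
Event 4 (EXEC): [IRQ0] PC=1: INC 2 -> ACC=-1
Event 5 (EXEC): [IRQ0] PC=2: DEC 1 -> ACC=-2
Event 6 (EXEC): [IRQ0] PC=3: IRET -> resume MAIN at PC=1 (depth now 0)
Event 7 (EXEC): [MAIN] PC=1: INC 1 -> ACC=-1
Event 8 (EXEC): [MAIN] PC=2: DEC 2 -> ACC=-3
Event 9 (EXEC): [MAIN] PC=3: DEC 2 -> ACC=-5
Event 10 (EXEC): [MAIN] PC=4: INC 1 -> ACC=-4
Event 11 (EXEC): [MAIN] PC=5: HALT

Answer: MAIN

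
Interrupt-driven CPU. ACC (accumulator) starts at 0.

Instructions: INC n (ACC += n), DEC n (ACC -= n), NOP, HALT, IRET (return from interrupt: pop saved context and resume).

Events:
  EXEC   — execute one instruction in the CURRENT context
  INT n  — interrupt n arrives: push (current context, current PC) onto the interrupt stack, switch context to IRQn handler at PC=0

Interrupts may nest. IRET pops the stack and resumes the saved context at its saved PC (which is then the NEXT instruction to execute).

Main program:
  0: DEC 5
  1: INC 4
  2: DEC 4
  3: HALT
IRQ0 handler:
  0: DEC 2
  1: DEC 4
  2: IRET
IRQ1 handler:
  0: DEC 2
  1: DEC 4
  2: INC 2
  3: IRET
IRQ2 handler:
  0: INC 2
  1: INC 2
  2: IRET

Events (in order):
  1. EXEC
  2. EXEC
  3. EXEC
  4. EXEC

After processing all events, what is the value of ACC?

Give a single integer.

Event 1 (EXEC): [MAIN] PC=0: DEC 5 -> ACC=-5
Event 2 (EXEC): [MAIN] PC=1: INC 4 -> ACC=-1
Event 3 (EXEC): [MAIN] PC=2: DEC 4 -> ACC=-5
Event 4 (EXEC): [MAIN] PC=3: HALT

Answer: -5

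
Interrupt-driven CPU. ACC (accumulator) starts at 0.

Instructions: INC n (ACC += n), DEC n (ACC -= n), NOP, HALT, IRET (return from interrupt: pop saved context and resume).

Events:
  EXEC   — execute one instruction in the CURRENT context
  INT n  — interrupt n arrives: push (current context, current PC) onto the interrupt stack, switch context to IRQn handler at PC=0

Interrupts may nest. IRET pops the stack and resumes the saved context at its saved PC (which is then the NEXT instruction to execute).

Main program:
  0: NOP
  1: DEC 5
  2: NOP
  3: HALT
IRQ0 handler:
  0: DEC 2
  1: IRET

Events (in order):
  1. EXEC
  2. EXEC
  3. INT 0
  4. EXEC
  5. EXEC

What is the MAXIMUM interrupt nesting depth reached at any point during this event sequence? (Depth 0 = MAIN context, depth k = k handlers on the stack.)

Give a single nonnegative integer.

Event 1 (EXEC): [MAIN] PC=0: NOP [depth=0]
Event 2 (EXEC): [MAIN] PC=1: DEC 5 -> ACC=-5 [depth=0]
Event 3 (INT 0): INT 0 arrives: push (MAIN, PC=2), enter IRQ0 at PC=0 (depth now 1) [depth=1]
Event 4 (EXEC): [IRQ0] PC=0: DEC 2 -> ACC=-7 [depth=1]
Event 5 (EXEC): [IRQ0] PC=1: IRET -> resume MAIN at PC=2 (depth now 0) [depth=0]
Max depth observed: 1

Answer: 1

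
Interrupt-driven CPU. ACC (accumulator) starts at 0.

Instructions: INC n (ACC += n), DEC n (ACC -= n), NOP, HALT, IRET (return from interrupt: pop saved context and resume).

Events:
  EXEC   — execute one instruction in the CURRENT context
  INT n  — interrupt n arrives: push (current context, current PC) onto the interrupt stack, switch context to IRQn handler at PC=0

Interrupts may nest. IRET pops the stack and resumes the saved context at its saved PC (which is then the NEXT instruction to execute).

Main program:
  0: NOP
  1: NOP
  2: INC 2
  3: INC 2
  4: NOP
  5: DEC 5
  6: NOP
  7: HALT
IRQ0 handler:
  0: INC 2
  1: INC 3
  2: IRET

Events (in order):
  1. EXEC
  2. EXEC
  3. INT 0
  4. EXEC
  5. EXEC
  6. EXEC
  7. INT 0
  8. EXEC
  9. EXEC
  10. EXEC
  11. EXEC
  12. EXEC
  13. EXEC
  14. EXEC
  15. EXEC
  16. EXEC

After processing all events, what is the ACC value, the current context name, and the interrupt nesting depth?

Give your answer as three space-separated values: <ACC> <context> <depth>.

Event 1 (EXEC): [MAIN] PC=0: NOP
Event 2 (EXEC): [MAIN] PC=1: NOP
Event 3 (INT 0): INT 0 arrives: push (MAIN, PC=2), enter IRQ0 at PC=0 (depth now 1)
Event 4 (EXEC): [IRQ0] PC=0: INC 2 -> ACC=2
Event 5 (EXEC): [IRQ0] PC=1: INC 3 -> ACC=5
Event 6 (EXEC): [IRQ0] PC=2: IRET -> resume MAIN at PC=2 (depth now 0)
Event 7 (INT 0): INT 0 arrives: push (MAIN, PC=2), enter IRQ0 at PC=0 (depth now 1)
Event 8 (EXEC): [IRQ0] PC=0: INC 2 -> ACC=7
Event 9 (EXEC): [IRQ0] PC=1: INC 3 -> ACC=10
Event 10 (EXEC): [IRQ0] PC=2: IRET -> resume MAIN at PC=2 (depth now 0)
Event 11 (EXEC): [MAIN] PC=2: INC 2 -> ACC=12
Event 12 (EXEC): [MAIN] PC=3: INC 2 -> ACC=14
Event 13 (EXEC): [MAIN] PC=4: NOP
Event 14 (EXEC): [MAIN] PC=5: DEC 5 -> ACC=9
Event 15 (EXEC): [MAIN] PC=6: NOP
Event 16 (EXEC): [MAIN] PC=7: HALT

Answer: 9 MAIN 0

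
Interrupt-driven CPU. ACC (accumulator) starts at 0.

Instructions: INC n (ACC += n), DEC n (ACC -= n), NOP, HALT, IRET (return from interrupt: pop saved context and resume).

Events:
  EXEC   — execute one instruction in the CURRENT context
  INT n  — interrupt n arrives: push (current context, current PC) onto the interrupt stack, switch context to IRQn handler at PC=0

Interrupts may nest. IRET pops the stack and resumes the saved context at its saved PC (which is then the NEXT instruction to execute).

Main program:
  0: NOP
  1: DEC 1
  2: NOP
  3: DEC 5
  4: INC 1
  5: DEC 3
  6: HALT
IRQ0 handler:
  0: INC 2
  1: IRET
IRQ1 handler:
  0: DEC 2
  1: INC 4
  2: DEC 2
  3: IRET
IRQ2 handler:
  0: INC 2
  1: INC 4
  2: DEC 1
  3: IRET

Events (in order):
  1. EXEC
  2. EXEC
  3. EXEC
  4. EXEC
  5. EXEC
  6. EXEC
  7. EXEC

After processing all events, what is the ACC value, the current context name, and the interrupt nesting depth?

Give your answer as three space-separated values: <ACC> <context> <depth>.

Event 1 (EXEC): [MAIN] PC=0: NOP
Event 2 (EXEC): [MAIN] PC=1: DEC 1 -> ACC=-1
Event 3 (EXEC): [MAIN] PC=2: NOP
Event 4 (EXEC): [MAIN] PC=3: DEC 5 -> ACC=-6
Event 5 (EXEC): [MAIN] PC=4: INC 1 -> ACC=-5
Event 6 (EXEC): [MAIN] PC=5: DEC 3 -> ACC=-8
Event 7 (EXEC): [MAIN] PC=6: HALT

Answer: -8 MAIN 0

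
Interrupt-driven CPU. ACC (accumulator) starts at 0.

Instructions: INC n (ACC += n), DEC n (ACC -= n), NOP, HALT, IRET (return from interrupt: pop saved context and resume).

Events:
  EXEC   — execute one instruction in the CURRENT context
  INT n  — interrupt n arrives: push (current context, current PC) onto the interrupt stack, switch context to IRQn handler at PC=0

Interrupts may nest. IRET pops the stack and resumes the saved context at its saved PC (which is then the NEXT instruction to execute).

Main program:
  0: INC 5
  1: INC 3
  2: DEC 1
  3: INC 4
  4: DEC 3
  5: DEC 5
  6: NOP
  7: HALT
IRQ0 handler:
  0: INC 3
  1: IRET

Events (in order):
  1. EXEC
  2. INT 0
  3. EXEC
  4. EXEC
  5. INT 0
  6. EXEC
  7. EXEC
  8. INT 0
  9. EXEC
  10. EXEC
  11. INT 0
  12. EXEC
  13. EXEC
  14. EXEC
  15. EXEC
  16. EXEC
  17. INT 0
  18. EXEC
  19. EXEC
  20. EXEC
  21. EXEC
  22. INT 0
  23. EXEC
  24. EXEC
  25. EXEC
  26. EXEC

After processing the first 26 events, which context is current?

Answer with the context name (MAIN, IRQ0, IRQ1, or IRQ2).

Event 1 (EXEC): [MAIN] PC=0: INC 5 -> ACC=5
Event 2 (INT 0): INT 0 arrives: push (MAIN, PC=1), enter IRQ0 at PC=0 (depth now 1)
Event 3 (EXEC): [IRQ0] PC=0: INC 3 -> ACC=8
Event 4 (EXEC): [IRQ0] PC=1: IRET -> resume MAIN at PC=1 (depth now 0)
Event 5 (INT 0): INT 0 arrives: push (MAIN, PC=1), enter IRQ0 at PC=0 (depth now 1)
Event 6 (EXEC): [IRQ0] PC=0: INC 3 -> ACC=11
Event 7 (EXEC): [IRQ0] PC=1: IRET -> resume MAIN at PC=1 (depth now 0)
Event 8 (INT 0): INT 0 arrives: push (MAIN, PC=1), enter IRQ0 at PC=0 (depth now 1)
Event 9 (EXEC): [IRQ0] PC=0: INC 3 -> ACC=14
Event 10 (EXEC): [IRQ0] PC=1: IRET -> resume MAIN at PC=1 (depth now 0)
Event 11 (INT 0): INT 0 arrives: push (MAIN, PC=1), enter IRQ0 at PC=0 (depth now 1)
Event 12 (EXEC): [IRQ0] PC=0: INC 3 -> ACC=17
Event 13 (EXEC): [IRQ0] PC=1: IRET -> resume MAIN at PC=1 (depth now 0)
Event 14 (EXEC): [MAIN] PC=1: INC 3 -> ACC=20
Event 15 (EXEC): [MAIN] PC=2: DEC 1 -> ACC=19
Event 16 (EXEC): [MAIN] PC=3: INC 4 -> ACC=23
Event 17 (INT 0): INT 0 arrives: push (MAIN, PC=4), enter IRQ0 at PC=0 (depth now 1)
Event 18 (EXEC): [IRQ0] PC=0: INC 3 -> ACC=26
Event 19 (EXEC): [IRQ0] PC=1: IRET -> resume MAIN at PC=4 (depth now 0)
Event 20 (EXEC): [MAIN] PC=4: DEC 3 -> ACC=23
Event 21 (EXEC): [MAIN] PC=5: DEC 5 -> ACC=18
Event 22 (INT 0): INT 0 arrives: push (MAIN, PC=6), enter IRQ0 at PC=0 (depth now 1)
Event 23 (EXEC): [IRQ0] PC=0: INC 3 -> ACC=21
Event 24 (EXEC): [IRQ0] PC=1: IRET -> resume MAIN at PC=6 (depth now 0)
Event 25 (EXEC): [MAIN] PC=6: NOP
Event 26 (EXEC): [MAIN] PC=7: HALT

Answer: MAIN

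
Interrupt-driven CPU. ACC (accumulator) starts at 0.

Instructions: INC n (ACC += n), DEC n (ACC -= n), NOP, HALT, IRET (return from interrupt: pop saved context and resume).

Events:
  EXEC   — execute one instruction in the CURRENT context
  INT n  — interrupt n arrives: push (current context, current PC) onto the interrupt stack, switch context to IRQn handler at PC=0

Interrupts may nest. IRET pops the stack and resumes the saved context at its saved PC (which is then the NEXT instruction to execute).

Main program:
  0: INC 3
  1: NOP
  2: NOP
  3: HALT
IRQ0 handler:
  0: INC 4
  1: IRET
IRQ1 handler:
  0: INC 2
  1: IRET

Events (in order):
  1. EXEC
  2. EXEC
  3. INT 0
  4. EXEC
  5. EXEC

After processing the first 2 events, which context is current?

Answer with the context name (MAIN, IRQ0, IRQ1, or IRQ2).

Event 1 (EXEC): [MAIN] PC=0: INC 3 -> ACC=3
Event 2 (EXEC): [MAIN] PC=1: NOP

Answer: MAIN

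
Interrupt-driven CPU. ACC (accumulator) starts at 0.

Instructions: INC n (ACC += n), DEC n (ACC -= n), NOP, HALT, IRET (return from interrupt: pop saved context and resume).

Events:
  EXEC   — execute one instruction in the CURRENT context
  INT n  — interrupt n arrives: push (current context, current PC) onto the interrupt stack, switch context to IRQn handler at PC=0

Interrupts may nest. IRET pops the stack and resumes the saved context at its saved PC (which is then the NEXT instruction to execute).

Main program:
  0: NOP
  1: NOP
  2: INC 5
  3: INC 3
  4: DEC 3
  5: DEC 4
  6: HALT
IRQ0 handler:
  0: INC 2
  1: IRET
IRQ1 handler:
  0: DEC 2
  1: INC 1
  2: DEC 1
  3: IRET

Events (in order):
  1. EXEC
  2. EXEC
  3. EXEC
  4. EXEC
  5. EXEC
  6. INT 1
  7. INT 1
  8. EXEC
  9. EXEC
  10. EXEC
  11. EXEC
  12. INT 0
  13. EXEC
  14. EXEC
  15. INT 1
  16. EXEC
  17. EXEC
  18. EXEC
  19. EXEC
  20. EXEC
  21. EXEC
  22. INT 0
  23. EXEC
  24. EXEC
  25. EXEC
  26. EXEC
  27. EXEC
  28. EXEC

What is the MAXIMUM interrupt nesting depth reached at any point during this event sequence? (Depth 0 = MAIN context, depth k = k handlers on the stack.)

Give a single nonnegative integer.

Event 1 (EXEC): [MAIN] PC=0: NOP [depth=0]
Event 2 (EXEC): [MAIN] PC=1: NOP [depth=0]
Event 3 (EXEC): [MAIN] PC=2: INC 5 -> ACC=5 [depth=0]
Event 4 (EXEC): [MAIN] PC=3: INC 3 -> ACC=8 [depth=0]
Event 5 (EXEC): [MAIN] PC=4: DEC 3 -> ACC=5 [depth=0]
Event 6 (INT 1): INT 1 arrives: push (MAIN, PC=5), enter IRQ1 at PC=0 (depth now 1) [depth=1]
Event 7 (INT 1): INT 1 arrives: push (IRQ1, PC=0), enter IRQ1 at PC=0 (depth now 2) [depth=2]
Event 8 (EXEC): [IRQ1] PC=0: DEC 2 -> ACC=3 [depth=2]
Event 9 (EXEC): [IRQ1] PC=1: INC 1 -> ACC=4 [depth=2]
Event 10 (EXEC): [IRQ1] PC=2: DEC 1 -> ACC=3 [depth=2]
Event 11 (EXEC): [IRQ1] PC=3: IRET -> resume IRQ1 at PC=0 (depth now 1) [depth=1]
Event 12 (INT 0): INT 0 arrives: push (IRQ1, PC=0), enter IRQ0 at PC=0 (depth now 2) [depth=2]
Event 13 (EXEC): [IRQ0] PC=0: INC 2 -> ACC=5 [depth=2]
Event 14 (EXEC): [IRQ0] PC=1: IRET -> resume IRQ1 at PC=0 (depth now 1) [depth=1]
Event 15 (INT 1): INT 1 arrives: push (IRQ1, PC=0), enter IRQ1 at PC=0 (depth now 2) [depth=2]
Event 16 (EXEC): [IRQ1] PC=0: DEC 2 -> ACC=3 [depth=2]
Event 17 (EXEC): [IRQ1] PC=1: INC 1 -> ACC=4 [depth=2]
Event 18 (EXEC): [IRQ1] PC=2: DEC 1 -> ACC=3 [depth=2]
Event 19 (EXEC): [IRQ1] PC=3: IRET -> resume IRQ1 at PC=0 (depth now 1) [depth=1]
Event 20 (EXEC): [IRQ1] PC=0: DEC 2 -> ACC=1 [depth=1]
Event 21 (EXEC): [IRQ1] PC=1: INC 1 -> ACC=2 [depth=1]
Event 22 (INT 0): INT 0 arrives: push (IRQ1, PC=2), enter IRQ0 at PC=0 (depth now 2) [depth=2]
Event 23 (EXEC): [IRQ0] PC=0: INC 2 -> ACC=4 [depth=2]
Event 24 (EXEC): [IRQ0] PC=1: IRET -> resume IRQ1 at PC=2 (depth now 1) [depth=1]
Event 25 (EXEC): [IRQ1] PC=2: DEC 1 -> ACC=3 [depth=1]
Event 26 (EXEC): [IRQ1] PC=3: IRET -> resume MAIN at PC=5 (depth now 0) [depth=0]
Event 27 (EXEC): [MAIN] PC=5: DEC 4 -> ACC=-1 [depth=0]
Event 28 (EXEC): [MAIN] PC=6: HALT [depth=0]
Max depth observed: 2

Answer: 2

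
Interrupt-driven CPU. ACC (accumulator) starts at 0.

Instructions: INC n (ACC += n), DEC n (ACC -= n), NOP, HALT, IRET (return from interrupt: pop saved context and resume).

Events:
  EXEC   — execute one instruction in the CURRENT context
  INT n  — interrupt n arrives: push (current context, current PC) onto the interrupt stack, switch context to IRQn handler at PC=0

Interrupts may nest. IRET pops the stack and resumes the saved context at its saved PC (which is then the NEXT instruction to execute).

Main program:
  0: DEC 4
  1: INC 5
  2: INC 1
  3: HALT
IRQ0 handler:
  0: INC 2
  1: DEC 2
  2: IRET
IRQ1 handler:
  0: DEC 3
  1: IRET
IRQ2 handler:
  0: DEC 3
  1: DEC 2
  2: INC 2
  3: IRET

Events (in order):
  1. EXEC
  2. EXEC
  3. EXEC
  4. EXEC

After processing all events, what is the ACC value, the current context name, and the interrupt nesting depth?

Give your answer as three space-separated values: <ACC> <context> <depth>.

Answer: 2 MAIN 0

Derivation:
Event 1 (EXEC): [MAIN] PC=0: DEC 4 -> ACC=-4
Event 2 (EXEC): [MAIN] PC=1: INC 5 -> ACC=1
Event 3 (EXEC): [MAIN] PC=2: INC 1 -> ACC=2
Event 4 (EXEC): [MAIN] PC=3: HALT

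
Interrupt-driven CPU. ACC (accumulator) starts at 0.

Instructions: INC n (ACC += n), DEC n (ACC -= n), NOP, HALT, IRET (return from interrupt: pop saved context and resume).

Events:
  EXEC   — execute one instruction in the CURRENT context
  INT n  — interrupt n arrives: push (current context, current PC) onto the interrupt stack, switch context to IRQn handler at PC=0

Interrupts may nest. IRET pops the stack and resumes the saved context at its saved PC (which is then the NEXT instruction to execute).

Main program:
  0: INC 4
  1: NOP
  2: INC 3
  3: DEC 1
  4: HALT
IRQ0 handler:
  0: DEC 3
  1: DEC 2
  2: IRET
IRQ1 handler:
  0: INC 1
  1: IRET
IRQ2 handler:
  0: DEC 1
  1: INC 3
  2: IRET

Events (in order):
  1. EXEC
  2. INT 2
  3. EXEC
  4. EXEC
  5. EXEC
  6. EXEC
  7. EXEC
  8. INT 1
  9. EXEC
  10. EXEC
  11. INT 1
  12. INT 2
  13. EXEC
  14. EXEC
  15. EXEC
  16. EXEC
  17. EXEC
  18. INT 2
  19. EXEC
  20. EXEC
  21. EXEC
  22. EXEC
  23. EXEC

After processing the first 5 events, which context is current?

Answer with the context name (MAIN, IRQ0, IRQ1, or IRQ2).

Answer: MAIN

Derivation:
Event 1 (EXEC): [MAIN] PC=0: INC 4 -> ACC=4
Event 2 (INT 2): INT 2 arrives: push (MAIN, PC=1), enter IRQ2 at PC=0 (depth now 1)
Event 3 (EXEC): [IRQ2] PC=0: DEC 1 -> ACC=3
Event 4 (EXEC): [IRQ2] PC=1: INC 3 -> ACC=6
Event 5 (EXEC): [IRQ2] PC=2: IRET -> resume MAIN at PC=1 (depth now 0)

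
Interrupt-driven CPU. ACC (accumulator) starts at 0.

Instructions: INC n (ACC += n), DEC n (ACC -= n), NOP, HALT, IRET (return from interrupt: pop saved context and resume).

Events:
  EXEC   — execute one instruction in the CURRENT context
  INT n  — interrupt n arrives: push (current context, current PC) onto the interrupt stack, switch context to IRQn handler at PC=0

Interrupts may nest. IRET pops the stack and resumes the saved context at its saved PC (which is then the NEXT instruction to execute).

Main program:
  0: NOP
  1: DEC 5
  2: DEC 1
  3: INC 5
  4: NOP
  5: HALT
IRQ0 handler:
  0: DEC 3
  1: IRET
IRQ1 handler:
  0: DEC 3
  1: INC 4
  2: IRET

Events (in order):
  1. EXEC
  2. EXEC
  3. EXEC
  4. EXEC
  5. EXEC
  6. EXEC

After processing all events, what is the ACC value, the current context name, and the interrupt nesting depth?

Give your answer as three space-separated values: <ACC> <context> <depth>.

Event 1 (EXEC): [MAIN] PC=0: NOP
Event 2 (EXEC): [MAIN] PC=1: DEC 5 -> ACC=-5
Event 3 (EXEC): [MAIN] PC=2: DEC 1 -> ACC=-6
Event 4 (EXEC): [MAIN] PC=3: INC 5 -> ACC=-1
Event 5 (EXEC): [MAIN] PC=4: NOP
Event 6 (EXEC): [MAIN] PC=5: HALT

Answer: -1 MAIN 0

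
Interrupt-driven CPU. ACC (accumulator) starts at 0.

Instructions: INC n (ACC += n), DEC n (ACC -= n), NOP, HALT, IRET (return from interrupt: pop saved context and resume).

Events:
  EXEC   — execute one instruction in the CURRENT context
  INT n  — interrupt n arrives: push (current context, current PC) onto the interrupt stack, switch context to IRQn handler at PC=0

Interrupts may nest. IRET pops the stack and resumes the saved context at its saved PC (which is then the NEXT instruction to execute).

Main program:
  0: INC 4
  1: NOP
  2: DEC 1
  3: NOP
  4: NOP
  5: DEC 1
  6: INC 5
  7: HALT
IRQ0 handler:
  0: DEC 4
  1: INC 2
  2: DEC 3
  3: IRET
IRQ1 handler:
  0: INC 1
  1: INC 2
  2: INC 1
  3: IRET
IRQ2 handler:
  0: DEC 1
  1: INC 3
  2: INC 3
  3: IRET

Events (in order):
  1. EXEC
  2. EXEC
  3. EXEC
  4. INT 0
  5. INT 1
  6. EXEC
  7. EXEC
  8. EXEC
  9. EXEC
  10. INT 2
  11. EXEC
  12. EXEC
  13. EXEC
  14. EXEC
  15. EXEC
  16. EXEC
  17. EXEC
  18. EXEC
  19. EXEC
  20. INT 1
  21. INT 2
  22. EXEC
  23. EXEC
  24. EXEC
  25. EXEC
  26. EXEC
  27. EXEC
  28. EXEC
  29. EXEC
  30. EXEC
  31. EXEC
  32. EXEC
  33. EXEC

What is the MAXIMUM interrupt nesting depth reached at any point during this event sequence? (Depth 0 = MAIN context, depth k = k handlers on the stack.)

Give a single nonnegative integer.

Event 1 (EXEC): [MAIN] PC=0: INC 4 -> ACC=4 [depth=0]
Event 2 (EXEC): [MAIN] PC=1: NOP [depth=0]
Event 3 (EXEC): [MAIN] PC=2: DEC 1 -> ACC=3 [depth=0]
Event 4 (INT 0): INT 0 arrives: push (MAIN, PC=3), enter IRQ0 at PC=0 (depth now 1) [depth=1]
Event 5 (INT 1): INT 1 arrives: push (IRQ0, PC=0), enter IRQ1 at PC=0 (depth now 2) [depth=2]
Event 6 (EXEC): [IRQ1] PC=0: INC 1 -> ACC=4 [depth=2]
Event 7 (EXEC): [IRQ1] PC=1: INC 2 -> ACC=6 [depth=2]
Event 8 (EXEC): [IRQ1] PC=2: INC 1 -> ACC=7 [depth=2]
Event 9 (EXEC): [IRQ1] PC=3: IRET -> resume IRQ0 at PC=0 (depth now 1) [depth=1]
Event 10 (INT 2): INT 2 arrives: push (IRQ0, PC=0), enter IRQ2 at PC=0 (depth now 2) [depth=2]
Event 11 (EXEC): [IRQ2] PC=0: DEC 1 -> ACC=6 [depth=2]
Event 12 (EXEC): [IRQ2] PC=1: INC 3 -> ACC=9 [depth=2]
Event 13 (EXEC): [IRQ2] PC=2: INC 3 -> ACC=12 [depth=2]
Event 14 (EXEC): [IRQ2] PC=3: IRET -> resume IRQ0 at PC=0 (depth now 1) [depth=1]
Event 15 (EXEC): [IRQ0] PC=0: DEC 4 -> ACC=8 [depth=1]
Event 16 (EXEC): [IRQ0] PC=1: INC 2 -> ACC=10 [depth=1]
Event 17 (EXEC): [IRQ0] PC=2: DEC 3 -> ACC=7 [depth=1]
Event 18 (EXEC): [IRQ0] PC=3: IRET -> resume MAIN at PC=3 (depth now 0) [depth=0]
Event 19 (EXEC): [MAIN] PC=3: NOP [depth=0]
Event 20 (INT 1): INT 1 arrives: push (MAIN, PC=4), enter IRQ1 at PC=0 (depth now 1) [depth=1]
Event 21 (INT 2): INT 2 arrives: push (IRQ1, PC=0), enter IRQ2 at PC=0 (depth now 2) [depth=2]
Event 22 (EXEC): [IRQ2] PC=0: DEC 1 -> ACC=6 [depth=2]
Event 23 (EXEC): [IRQ2] PC=1: INC 3 -> ACC=9 [depth=2]
Event 24 (EXEC): [IRQ2] PC=2: INC 3 -> ACC=12 [depth=2]
Event 25 (EXEC): [IRQ2] PC=3: IRET -> resume IRQ1 at PC=0 (depth now 1) [depth=1]
Event 26 (EXEC): [IRQ1] PC=0: INC 1 -> ACC=13 [depth=1]
Event 27 (EXEC): [IRQ1] PC=1: INC 2 -> ACC=15 [depth=1]
Event 28 (EXEC): [IRQ1] PC=2: INC 1 -> ACC=16 [depth=1]
Event 29 (EXEC): [IRQ1] PC=3: IRET -> resume MAIN at PC=4 (depth now 0) [depth=0]
Event 30 (EXEC): [MAIN] PC=4: NOP [depth=0]
Event 31 (EXEC): [MAIN] PC=5: DEC 1 -> ACC=15 [depth=0]
Event 32 (EXEC): [MAIN] PC=6: INC 5 -> ACC=20 [depth=0]
Event 33 (EXEC): [MAIN] PC=7: HALT [depth=0]
Max depth observed: 2

Answer: 2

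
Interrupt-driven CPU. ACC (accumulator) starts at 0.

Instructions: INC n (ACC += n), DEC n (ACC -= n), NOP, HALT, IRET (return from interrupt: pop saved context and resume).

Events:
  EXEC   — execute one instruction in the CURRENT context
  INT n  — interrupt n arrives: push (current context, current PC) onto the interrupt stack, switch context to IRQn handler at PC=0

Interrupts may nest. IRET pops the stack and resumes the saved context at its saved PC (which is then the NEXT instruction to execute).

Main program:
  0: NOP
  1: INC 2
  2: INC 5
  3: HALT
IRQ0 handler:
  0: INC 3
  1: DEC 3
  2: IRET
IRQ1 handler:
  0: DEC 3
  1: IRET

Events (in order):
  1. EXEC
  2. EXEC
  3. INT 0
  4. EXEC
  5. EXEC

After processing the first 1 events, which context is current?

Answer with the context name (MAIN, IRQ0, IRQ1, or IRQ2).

Answer: MAIN

Derivation:
Event 1 (EXEC): [MAIN] PC=0: NOP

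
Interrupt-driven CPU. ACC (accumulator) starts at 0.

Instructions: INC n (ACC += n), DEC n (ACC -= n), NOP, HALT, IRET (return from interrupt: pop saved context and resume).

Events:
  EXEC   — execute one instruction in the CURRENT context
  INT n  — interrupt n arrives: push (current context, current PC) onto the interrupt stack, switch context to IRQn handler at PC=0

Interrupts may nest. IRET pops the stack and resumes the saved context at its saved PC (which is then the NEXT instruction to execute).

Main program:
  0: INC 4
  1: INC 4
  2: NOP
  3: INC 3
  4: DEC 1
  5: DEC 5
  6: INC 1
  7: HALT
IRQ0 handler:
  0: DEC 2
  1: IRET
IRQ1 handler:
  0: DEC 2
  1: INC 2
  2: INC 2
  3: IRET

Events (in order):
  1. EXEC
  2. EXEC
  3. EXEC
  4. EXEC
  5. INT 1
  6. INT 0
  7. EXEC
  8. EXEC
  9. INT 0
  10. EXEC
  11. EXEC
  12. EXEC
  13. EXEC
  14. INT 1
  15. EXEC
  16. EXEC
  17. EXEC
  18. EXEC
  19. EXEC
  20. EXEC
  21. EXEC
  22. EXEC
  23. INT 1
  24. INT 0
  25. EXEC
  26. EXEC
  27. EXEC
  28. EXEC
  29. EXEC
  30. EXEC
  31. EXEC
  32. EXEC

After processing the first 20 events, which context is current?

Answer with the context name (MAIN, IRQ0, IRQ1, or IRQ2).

Event 1 (EXEC): [MAIN] PC=0: INC 4 -> ACC=4
Event 2 (EXEC): [MAIN] PC=1: INC 4 -> ACC=8
Event 3 (EXEC): [MAIN] PC=2: NOP
Event 4 (EXEC): [MAIN] PC=3: INC 3 -> ACC=11
Event 5 (INT 1): INT 1 arrives: push (MAIN, PC=4), enter IRQ1 at PC=0 (depth now 1)
Event 6 (INT 0): INT 0 arrives: push (IRQ1, PC=0), enter IRQ0 at PC=0 (depth now 2)
Event 7 (EXEC): [IRQ0] PC=0: DEC 2 -> ACC=9
Event 8 (EXEC): [IRQ0] PC=1: IRET -> resume IRQ1 at PC=0 (depth now 1)
Event 9 (INT 0): INT 0 arrives: push (IRQ1, PC=0), enter IRQ0 at PC=0 (depth now 2)
Event 10 (EXEC): [IRQ0] PC=0: DEC 2 -> ACC=7
Event 11 (EXEC): [IRQ0] PC=1: IRET -> resume IRQ1 at PC=0 (depth now 1)
Event 12 (EXEC): [IRQ1] PC=0: DEC 2 -> ACC=5
Event 13 (EXEC): [IRQ1] PC=1: INC 2 -> ACC=7
Event 14 (INT 1): INT 1 arrives: push (IRQ1, PC=2), enter IRQ1 at PC=0 (depth now 2)
Event 15 (EXEC): [IRQ1] PC=0: DEC 2 -> ACC=5
Event 16 (EXEC): [IRQ1] PC=1: INC 2 -> ACC=7
Event 17 (EXEC): [IRQ1] PC=2: INC 2 -> ACC=9
Event 18 (EXEC): [IRQ1] PC=3: IRET -> resume IRQ1 at PC=2 (depth now 1)
Event 19 (EXEC): [IRQ1] PC=2: INC 2 -> ACC=11
Event 20 (EXEC): [IRQ1] PC=3: IRET -> resume MAIN at PC=4 (depth now 0)

Answer: MAIN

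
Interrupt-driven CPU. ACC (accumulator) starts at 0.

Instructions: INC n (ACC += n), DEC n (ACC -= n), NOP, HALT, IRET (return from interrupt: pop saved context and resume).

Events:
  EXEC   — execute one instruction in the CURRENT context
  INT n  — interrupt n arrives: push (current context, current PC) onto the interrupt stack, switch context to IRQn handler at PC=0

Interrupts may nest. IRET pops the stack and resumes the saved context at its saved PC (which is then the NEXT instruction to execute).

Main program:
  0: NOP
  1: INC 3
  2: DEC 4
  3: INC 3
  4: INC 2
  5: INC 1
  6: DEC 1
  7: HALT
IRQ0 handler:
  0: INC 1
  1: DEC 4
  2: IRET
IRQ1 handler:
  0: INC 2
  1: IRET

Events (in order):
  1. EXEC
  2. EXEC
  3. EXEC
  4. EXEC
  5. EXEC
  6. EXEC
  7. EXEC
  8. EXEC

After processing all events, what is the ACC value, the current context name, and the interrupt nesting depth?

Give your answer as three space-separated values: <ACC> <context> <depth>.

Event 1 (EXEC): [MAIN] PC=0: NOP
Event 2 (EXEC): [MAIN] PC=1: INC 3 -> ACC=3
Event 3 (EXEC): [MAIN] PC=2: DEC 4 -> ACC=-1
Event 4 (EXEC): [MAIN] PC=3: INC 3 -> ACC=2
Event 5 (EXEC): [MAIN] PC=4: INC 2 -> ACC=4
Event 6 (EXEC): [MAIN] PC=5: INC 1 -> ACC=5
Event 7 (EXEC): [MAIN] PC=6: DEC 1 -> ACC=4
Event 8 (EXEC): [MAIN] PC=7: HALT

Answer: 4 MAIN 0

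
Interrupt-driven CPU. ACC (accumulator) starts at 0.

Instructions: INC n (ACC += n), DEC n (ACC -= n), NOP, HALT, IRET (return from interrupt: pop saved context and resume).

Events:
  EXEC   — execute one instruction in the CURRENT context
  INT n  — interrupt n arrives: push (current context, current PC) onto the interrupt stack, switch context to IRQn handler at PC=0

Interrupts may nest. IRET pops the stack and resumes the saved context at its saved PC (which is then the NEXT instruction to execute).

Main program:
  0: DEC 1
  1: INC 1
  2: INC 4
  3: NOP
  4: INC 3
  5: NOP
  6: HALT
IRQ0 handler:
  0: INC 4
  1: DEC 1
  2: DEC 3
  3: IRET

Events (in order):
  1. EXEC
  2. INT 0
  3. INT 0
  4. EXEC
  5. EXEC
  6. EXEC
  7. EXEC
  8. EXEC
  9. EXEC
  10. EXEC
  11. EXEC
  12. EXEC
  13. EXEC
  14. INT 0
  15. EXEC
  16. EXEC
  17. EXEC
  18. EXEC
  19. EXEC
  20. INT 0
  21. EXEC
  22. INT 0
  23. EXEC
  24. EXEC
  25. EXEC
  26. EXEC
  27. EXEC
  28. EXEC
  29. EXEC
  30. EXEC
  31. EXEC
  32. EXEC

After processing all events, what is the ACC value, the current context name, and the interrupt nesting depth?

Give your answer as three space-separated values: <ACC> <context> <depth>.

Answer: 7 MAIN 0

Derivation:
Event 1 (EXEC): [MAIN] PC=0: DEC 1 -> ACC=-1
Event 2 (INT 0): INT 0 arrives: push (MAIN, PC=1), enter IRQ0 at PC=0 (depth now 1)
Event 3 (INT 0): INT 0 arrives: push (IRQ0, PC=0), enter IRQ0 at PC=0 (depth now 2)
Event 4 (EXEC): [IRQ0] PC=0: INC 4 -> ACC=3
Event 5 (EXEC): [IRQ0] PC=1: DEC 1 -> ACC=2
Event 6 (EXEC): [IRQ0] PC=2: DEC 3 -> ACC=-1
Event 7 (EXEC): [IRQ0] PC=3: IRET -> resume IRQ0 at PC=0 (depth now 1)
Event 8 (EXEC): [IRQ0] PC=0: INC 4 -> ACC=3
Event 9 (EXEC): [IRQ0] PC=1: DEC 1 -> ACC=2
Event 10 (EXEC): [IRQ0] PC=2: DEC 3 -> ACC=-1
Event 11 (EXEC): [IRQ0] PC=3: IRET -> resume MAIN at PC=1 (depth now 0)
Event 12 (EXEC): [MAIN] PC=1: INC 1 -> ACC=0
Event 13 (EXEC): [MAIN] PC=2: INC 4 -> ACC=4
Event 14 (INT 0): INT 0 arrives: push (MAIN, PC=3), enter IRQ0 at PC=0 (depth now 1)
Event 15 (EXEC): [IRQ0] PC=0: INC 4 -> ACC=8
Event 16 (EXEC): [IRQ0] PC=1: DEC 1 -> ACC=7
Event 17 (EXEC): [IRQ0] PC=2: DEC 3 -> ACC=4
Event 18 (EXEC): [IRQ0] PC=3: IRET -> resume MAIN at PC=3 (depth now 0)
Event 19 (EXEC): [MAIN] PC=3: NOP
Event 20 (INT 0): INT 0 arrives: push (MAIN, PC=4), enter IRQ0 at PC=0 (depth now 1)
Event 21 (EXEC): [IRQ0] PC=0: INC 4 -> ACC=8
Event 22 (INT 0): INT 0 arrives: push (IRQ0, PC=1), enter IRQ0 at PC=0 (depth now 2)
Event 23 (EXEC): [IRQ0] PC=0: INC 4 -> ACC=12
Event 24 (EXEC): [IRQ0] PC=1: DEC 1 -> ACC=11
Event 25 (EXEC): [IRQ0] PC=2: DEC 3 -> ACC=8
Event 26 (EXEC): [IRQ0] PC=3: IRET -> resume IRQ0 at PC=1 (depth now 1)
Event 27 (EXEC): [IRQ0] PC=1: DEC 1 -> ACC=7
Event 28 (EXEC): [IRQ0] PC=2: DEC 3 -> ACC=4
Event 29 (EXEC): [IRQ0] PC=3: IRET -> resume MAIN at PC=4 (depth now 0)
Event 30 (EXEC): [MAIN] PC=4: INC 3 -> ACC=7
Event 31 (EXEC): [MAIN] PC=5: NOP
Event 32 (EXEC): [MAIN] PC=6: HALT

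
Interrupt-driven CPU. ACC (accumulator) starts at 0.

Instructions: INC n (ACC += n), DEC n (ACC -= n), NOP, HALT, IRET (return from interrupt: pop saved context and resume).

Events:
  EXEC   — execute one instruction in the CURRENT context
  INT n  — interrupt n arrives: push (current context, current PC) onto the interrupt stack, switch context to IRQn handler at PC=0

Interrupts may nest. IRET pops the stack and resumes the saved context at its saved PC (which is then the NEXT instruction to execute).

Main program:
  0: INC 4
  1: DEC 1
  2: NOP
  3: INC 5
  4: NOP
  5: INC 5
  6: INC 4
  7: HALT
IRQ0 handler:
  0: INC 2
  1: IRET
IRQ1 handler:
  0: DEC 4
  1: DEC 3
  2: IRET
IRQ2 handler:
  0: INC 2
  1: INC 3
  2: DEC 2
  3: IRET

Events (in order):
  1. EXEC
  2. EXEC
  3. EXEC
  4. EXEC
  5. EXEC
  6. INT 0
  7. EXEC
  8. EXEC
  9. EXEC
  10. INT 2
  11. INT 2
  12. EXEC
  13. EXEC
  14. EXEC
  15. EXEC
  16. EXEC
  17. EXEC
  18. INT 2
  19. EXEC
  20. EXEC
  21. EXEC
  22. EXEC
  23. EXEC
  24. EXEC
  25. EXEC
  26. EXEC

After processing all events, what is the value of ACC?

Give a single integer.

Answer: 28

Derivation:
Event 1 (EXEC): [MAIN] PC=0: INC 4 -> ACC=4
Event 2 (EXEC): [MAIN] PC=1: DEC 1 -> ACC=3
Event 3 (EXEC): [MAIN] PC=2: NOP
Event 4 (EXEC): [MAIN] PC=3: INC 5 -> ACC=8
Event 5 (EXEC): [MAIN] PC=4: NOP
Event 6 (INT 0): INT 0 arrives: push (MAIN, PC=5), enter IRQ0 at PC=0 (depth now 1)
Event 7 (EXEC): [IRQ0] PC=0: INC 2 -> ACC=10
Event 8 (EXEC): [IRQ0] PC=1: IRET -> resume MAIN at PC=5 (depth now 0)
Event 9 (EXEC): [MAIN] PC=5: INC 5 -> ACC=15
Event 10 (INT 2): INT 2 arrives: push (MAIN, PC=6), enter IRQ2 at PC=0 (depth now 1)
Event 11 (INT 2): INT 2 arrives: push (IRQ2, PC=0), enter IRQ2 at PC=0 (depth now 2)
Event 12 (EXEC): [IRQ2] PC=0: INC 2 -> ACC=17
Event 13 (EXEC): [IRQ2] PC=1: INC 3 -> ACC=20
Event 14 (EXEC): [IRQ2] PC=2: DEC 2 -> ACC=18
Event 15 (EXEC): [IRQ2] PC=3: IRET -> resume IRQ2 at PC=0 (depth now 1)
Event 16 (EXEC): [IRQ2] PC=0: INC 2 -> ACC=20
Event 17 (EXEC): [IRQ2] PC=1: INC 3 -> ACC=23
Event 18 (INT 2): INT 2 arrives: push (IRQ2, PC=2), enter IRQ2 at PC=0 (depth now 2)
Event 19 (EXEC): [IRQ2] PC=0: INC 2 -> ACC=25
Event 20 (EXEC): [IRQ2] PC=1: INC 3 -> ACC=28
Event 21 (EXEC): [IRQ2] PC=2: DEC 2 -> ACC=26
Event 22 (EXEC): [IRQ2] PC=3: IRET -> resume IRQ2 at PC=2 (depth now 1)
Event 23 (EXEC): [IRQ2] PC=2: DEC 2 -> ACC=24
Event 24 (EXEC): [IRQ2] PC=3: IRET -> resume MAIN at PC=6 (depth now 0)
Event 25 (EXEC): [MAIN] PC=6: INC 4 -> ACC=28
Event 26 (EXEC): [MAIN] PC=7: HALT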